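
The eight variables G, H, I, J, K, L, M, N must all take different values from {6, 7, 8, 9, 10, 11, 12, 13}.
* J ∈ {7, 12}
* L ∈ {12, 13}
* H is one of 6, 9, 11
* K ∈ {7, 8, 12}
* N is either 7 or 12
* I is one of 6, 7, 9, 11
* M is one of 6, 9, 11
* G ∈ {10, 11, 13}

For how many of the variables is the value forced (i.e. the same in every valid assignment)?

3

The 8 variables together cover exactly {6, 7, 8, 9, 10, 11, 12, 13} — 8 values for 8 variables — and 8 appears only in K's list, so K = 8.
The 7 still-open variables draw from only 7 values {6, 7, 9, 10, 11, 12, 13}, so each is used; only G can be 10, hence G = 10.
The 6 still-open variables draw from only 6 values {6, 7, 9, 11, 12, 13}, so each is used; only L can be 13, hence L = 13.
J and N share exactly the 2 values {7, 12}; by pigeonhole those values go to them, so strike 7, 12 from I.
Determined: G=10, K=8, L=13. The other variables each still have more than one consistent value. That makes 3.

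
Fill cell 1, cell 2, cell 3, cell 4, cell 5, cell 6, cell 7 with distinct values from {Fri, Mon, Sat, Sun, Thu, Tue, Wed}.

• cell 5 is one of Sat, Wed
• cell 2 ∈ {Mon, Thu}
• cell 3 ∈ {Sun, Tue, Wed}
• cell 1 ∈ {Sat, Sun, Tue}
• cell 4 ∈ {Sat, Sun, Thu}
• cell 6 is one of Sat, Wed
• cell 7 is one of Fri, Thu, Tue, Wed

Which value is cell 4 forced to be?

Thu

Among the 7 variables, Fri fits only cell 7 (and all 7 values in {Fri, Mon, Sat, Sun, Thu, Tue, Wed} must be used), so cell 7 = Fri.
Among the 6 still-open variables, Mon fits only cell 2 (and all 6 values in {Mon, Sat, Sun, Thu, Tue, Wed} must be used), so cell 2 = Mon.
The 5 still-open variables together cover exactly {Sat, Sun, Thu, Tue, Wed} — 5 values for 5 variables — and Thu appears only in cell 4's list, so cell 4 = Thu.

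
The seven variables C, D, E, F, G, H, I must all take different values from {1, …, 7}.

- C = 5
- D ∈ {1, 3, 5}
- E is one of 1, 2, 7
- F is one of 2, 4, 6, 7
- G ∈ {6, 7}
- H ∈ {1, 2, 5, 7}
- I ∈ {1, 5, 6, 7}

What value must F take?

C must be 5 (only option left). Remove 5 from D, H, I.
The 6 still-open variables draw from only 6 values {1, 2, 3, 4, 6, 7}, so each is used; only D can be 3, hence D = 3.
The 5 still-open variables draw from only 5 values {1, 2, 4, 6, 7}, so each is used; only F can be 4, hence F = 4.

4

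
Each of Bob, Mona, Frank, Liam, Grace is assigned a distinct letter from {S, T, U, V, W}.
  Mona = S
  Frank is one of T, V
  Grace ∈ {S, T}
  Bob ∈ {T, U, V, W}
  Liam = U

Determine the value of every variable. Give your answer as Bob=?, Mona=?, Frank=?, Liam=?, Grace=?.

Bob=W, Mona=S, Frank=V, Liam=U, Grace=T

Mona's domain is down to {S}, so Mona = S. Strike S from Grace.
Liam must be U (only option left). Eliminate U elsewhere: Bob.
That leaves Grace = T. Strike T from Bob, Frank.
That leaves Frank = V. So Bob can't be V.
Bob has just one choice, so Bob = W.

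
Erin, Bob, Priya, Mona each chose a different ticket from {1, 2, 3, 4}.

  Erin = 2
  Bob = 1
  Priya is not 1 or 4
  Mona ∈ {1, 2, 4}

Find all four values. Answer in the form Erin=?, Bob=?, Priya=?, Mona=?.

Erin's domain is down to {2}, so Erin = 2. Eliminate 2 elsewhere: Priya, Mona.
Bob must be 1 (only option left). Remove 1 from Mona.
Priya's domain is down to {3}, so Priya = 3.
Mona must be 4 (only option left).

Erin=2, Bob=1, Priya=3, Mona=4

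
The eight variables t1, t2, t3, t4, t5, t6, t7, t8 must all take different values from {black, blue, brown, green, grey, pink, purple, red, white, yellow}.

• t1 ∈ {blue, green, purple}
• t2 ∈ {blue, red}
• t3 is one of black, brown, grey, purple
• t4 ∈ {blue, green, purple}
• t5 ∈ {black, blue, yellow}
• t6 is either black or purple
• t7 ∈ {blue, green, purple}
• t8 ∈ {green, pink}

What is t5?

yellow

t1, t4, t7 share exactly the 3 values {blue, green, purple}; by pigeonhole those values go to them, so strike blue, green, purple from t2, t3, t5, t6, t8.
That leaves t2 = red.
t6's domain is down to {black}, so t6 = black. Eliminate black elsewhere: t3, t5.
So t5 = yellow.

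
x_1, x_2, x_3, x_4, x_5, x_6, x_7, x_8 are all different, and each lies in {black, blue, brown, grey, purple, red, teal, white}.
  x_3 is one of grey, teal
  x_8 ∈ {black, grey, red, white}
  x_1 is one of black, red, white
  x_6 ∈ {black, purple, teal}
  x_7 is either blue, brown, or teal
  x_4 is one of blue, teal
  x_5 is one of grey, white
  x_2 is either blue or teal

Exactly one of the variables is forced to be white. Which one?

x_5

The 8 variables draw from only 8 values {black, blue, brown, grey, purple, red, teal, white}, so each is used; only x_7 can be brown, hence x_7 = brown.
Among the 7 still-open variables, purple fits only x_6 (and all 7 values in {black, blue, grey, purple, red, teal, white} must be used), so x_6 = purple.
The 2 variables x_2 and x_4 are confined to {blue, teal}, which locks those values in; drop them from x_3.
x_3 must be grey (only option left). Eliminate grey elsewhere: x_5, x_8.
So white goes to x_5.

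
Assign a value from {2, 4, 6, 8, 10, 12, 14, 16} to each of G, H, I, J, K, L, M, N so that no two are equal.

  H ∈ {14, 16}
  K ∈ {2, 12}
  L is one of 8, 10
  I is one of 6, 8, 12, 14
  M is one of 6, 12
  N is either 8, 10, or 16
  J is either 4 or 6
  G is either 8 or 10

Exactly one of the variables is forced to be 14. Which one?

The 8 variables together cover exactly {2, 4, 6, 8, 10, 12, 14, 16} — 8 values for 8 variables — and 2 appears only in K's list, so K = 2.
The 7 still-open variables together cover exactly {4, 6, 8, 10, 12, 14, 16} — 7 values for 7 variables — and 4 appears only in J's list, so J = 4.
G and L between them cover only {8, 10} — a naked pair. Remove those values from I, N.
That leaves N = 16. So H can't be 16.
So 14 goes to H.

H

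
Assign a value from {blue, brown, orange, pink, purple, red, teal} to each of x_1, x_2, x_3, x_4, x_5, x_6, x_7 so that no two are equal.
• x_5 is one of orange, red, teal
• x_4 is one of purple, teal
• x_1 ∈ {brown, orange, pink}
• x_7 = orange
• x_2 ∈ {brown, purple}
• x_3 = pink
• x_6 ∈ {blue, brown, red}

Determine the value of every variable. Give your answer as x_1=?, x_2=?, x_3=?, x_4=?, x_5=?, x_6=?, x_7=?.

x_3's domain is down to {pink}, so x_3 = pink. Strike pink from x_1.
x_7 has just one choice, so x_7 = orange. Strike orange from x_1, x_5.
That leaves x_1 = brown. So x_2, x_6 can't be brown.
x_2 must be purple (only option left). Remove purple from x_4.
x_4 has just one choice, so x_4 = teal. So x_5 can't be teal.
x_5 has just one choice, so x_5 = red. Eliminate red elsewhere: x_6.
x_6 must be blue (only option left).

x_1=brown, x_2=purple, x_3=pink, x_4=teal, x_5=red, x_6=blue, x_7=orange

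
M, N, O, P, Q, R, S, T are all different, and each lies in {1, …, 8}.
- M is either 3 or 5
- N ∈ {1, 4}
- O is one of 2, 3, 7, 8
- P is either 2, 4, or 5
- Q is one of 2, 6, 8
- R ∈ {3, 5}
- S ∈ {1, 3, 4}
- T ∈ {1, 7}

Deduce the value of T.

The 8 variables together cover exactly {1, 2, 3, 4, 5, 6, 7, 8} — 8 values for 8 variables — and 6 appears only in Q's list, so Q = 6.
Among the 7 still-open variables, 8 fits only O (and all 7 values in {1, 2, 3, 4, 5, 7, 8} must be used), so O = 8.
The 6 still-open variables together cover exactly {1, 2, 3, 4, 5, 7} — 6 values for 6 variables — and 2 appears only in P's list, so P = 2.
The 5 still-open variables together cover exactly {1, 3, 4, 5, 7} — 5 values for 5 variables — and 7 appears only in T's list, so T = 7.

7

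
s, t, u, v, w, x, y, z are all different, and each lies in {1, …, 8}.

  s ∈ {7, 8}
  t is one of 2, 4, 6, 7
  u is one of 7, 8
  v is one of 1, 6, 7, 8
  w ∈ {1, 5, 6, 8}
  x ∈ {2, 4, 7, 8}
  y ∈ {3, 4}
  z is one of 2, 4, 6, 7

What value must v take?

The 8 variables together cover exactly {1, 2, 3, 4, 5, 6, 7, 8} — 8 values for 8 variables — and 3 appears only in y's list, so y = 3.
The 7 still-open variables together cover exactly {1, 2, 4, 5, 6, 7, 8} — 7 values for 7 variables — and 5 appears only in w's list, so w = 5.
The 6 still-open variables together cover exactly {1, 2, 4, 6, 7, 8} — 6 values for 6 variables — and 1 appears only in v's list, so v = 1.

1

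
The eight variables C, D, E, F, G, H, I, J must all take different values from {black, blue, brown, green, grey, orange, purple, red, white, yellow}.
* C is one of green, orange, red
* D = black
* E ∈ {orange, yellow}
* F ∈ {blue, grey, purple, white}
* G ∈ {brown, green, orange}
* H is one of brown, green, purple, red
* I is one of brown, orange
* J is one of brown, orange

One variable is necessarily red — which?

C

D has just one choice, so D = black.
I and J between them cover only {brown, orange} — a naked pair. Remove those values from C, E, G, H.
That leaves E = yellow.
G must be green (only option left). So C, H can't be green.
So red goes to C.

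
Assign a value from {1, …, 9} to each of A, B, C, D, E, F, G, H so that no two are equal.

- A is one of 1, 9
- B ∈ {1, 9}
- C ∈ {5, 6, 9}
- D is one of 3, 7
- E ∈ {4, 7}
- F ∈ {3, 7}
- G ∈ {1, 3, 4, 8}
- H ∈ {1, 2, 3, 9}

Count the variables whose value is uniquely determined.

3

A and B share exactly the 2 values {1, 9}; by pigeonhole those values go to them, so strike 1, 9 from C, G, H.
D and F share exactly the 2 values {3, 7}; by pigeonhole those values go to them, so strike 3, 7 from E, G, H.
That leaves E = 4. Eliminate 4 elsewhere: G.
G has just one choice, so G = 8.
H must be 2 (only option left).
Determined: E=4, G=8, H=2. The other variables each still have more than one consistent value. That makes 3.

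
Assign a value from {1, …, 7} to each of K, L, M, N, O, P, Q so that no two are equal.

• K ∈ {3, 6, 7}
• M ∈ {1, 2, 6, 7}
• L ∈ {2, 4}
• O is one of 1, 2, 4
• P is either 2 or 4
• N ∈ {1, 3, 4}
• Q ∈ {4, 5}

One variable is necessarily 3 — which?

Among the 7 variables, 5 fits only Q (and all 7 values in {1, 2, 3, 4, 5, 6, 7} must be used), so Q = 5.
The 2 variables L and P are confined to {2, 4}, which locks those values in; drop them from M, N, O.
O must be 1 (only option left). Eliminate 1 elsewhere: M, N.
So 3 goes to N.

N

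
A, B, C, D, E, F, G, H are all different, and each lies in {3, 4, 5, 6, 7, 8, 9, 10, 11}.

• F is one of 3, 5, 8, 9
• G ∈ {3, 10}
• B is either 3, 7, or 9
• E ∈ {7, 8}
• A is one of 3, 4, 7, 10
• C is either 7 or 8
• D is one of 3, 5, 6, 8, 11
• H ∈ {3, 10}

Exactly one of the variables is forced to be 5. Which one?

F

The 2 variables C and E are confined to {7, 8}, which locks those values in; drop them from A, B, D, F.
The 2 variables G and H are confined to {3, 10}, which locks those values in; drop them from A, B, D, F.
That leaves A = 4.
B's domain is down to {9}, so B = 9. Strike 9 from F.
So 5 goes to F.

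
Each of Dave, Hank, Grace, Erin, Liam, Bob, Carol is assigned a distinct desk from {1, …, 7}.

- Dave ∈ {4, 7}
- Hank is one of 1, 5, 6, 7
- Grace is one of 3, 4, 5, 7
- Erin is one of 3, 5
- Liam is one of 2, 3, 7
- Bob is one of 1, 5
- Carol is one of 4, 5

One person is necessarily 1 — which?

The 7 variables together cover exactly {1, 2, 3, 4, 5, 6, 7} — 7 values for 7 variables — and 2 appears only in Liam's list, so Liam = 2.
The 6 still-open variables together cover exactly {1, 3, 4, 5, 6, 7} — 6 values for 6 variables — and 6 appears only in Hank's list, so Hank = 6.
The 5 still-open variables together cover exactly {1, 3, 4, 5, 7} — 5 values for 5 variables — and 1 appears only in Bob's list, so Bob = 1.

Bob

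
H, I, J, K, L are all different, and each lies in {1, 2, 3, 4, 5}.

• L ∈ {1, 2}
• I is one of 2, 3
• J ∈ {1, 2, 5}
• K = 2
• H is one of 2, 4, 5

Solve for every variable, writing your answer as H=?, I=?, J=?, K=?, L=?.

K's domain is down to {2}, so K = 2. So H, I, J, L can't be 2.
That leaves L = 1. Eliminate 1 elsewhere: J.
I must be 3 (only option left).
That leaves J = 5. Remove 5 from H.
H has just one choice, so H = 4.

H=4, I=3, J=5, K=2, L=1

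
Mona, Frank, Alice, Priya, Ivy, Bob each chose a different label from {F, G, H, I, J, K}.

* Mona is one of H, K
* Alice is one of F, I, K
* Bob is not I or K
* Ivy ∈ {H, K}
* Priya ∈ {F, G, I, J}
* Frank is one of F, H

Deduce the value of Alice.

I

Mona and Ivy between them cover only {H, K} — a naked pair. Remove those values from Frank, Alice, Bob.
Frank must be F (only option left). Strike F from Alice, Priya, Bob.
So Alice = I.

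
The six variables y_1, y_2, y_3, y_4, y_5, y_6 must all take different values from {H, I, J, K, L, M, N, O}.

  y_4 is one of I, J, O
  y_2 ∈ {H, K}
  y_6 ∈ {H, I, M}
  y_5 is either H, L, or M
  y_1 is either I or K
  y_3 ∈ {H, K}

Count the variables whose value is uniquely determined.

3

y_2 and y_3 between them cover only {H, K} — a naked pair. Remove those values from y_1, y_5, y_6.
y_1 must be I (only option left). Eliminate I elsewhere: y_4, y_6.
That leaves y_6 = M. Remove M from y_5.
y_5's domain is down to {L}, so y_5 = L.
Determined: y_1=I, y_5=L, y_6=M. The other variables each still have more than one consistent value. That makes 3.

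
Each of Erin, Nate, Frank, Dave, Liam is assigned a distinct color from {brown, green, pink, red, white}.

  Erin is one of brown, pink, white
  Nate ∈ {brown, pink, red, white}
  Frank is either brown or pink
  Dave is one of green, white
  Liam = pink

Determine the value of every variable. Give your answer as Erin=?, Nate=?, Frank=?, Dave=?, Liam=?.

Liam must be pink (only option left). So Erin, Nate, Frank can't be pink.
Frank must be brown (only option left). So Erin, Nate can't be brown.
Erin has just one choice, so Erin = white. Remove white from Nate, Dave.
That leaves Nate = red.
Dave has just one choice, so Dave = green.

Erin=white, Nate=red, Frank=brown, Dave=green, Liam=pink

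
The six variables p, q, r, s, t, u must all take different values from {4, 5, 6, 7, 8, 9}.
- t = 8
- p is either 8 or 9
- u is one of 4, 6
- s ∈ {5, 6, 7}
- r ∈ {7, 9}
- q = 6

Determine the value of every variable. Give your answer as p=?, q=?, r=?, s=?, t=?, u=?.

p=9, q=6, r=7, s=5, t=8, u=4

q has just one choice, so q = 6. Eliminate 6 elsewhere: s, u.
That leaves t = 8. Eliminate 8 elsewhere: p.
u has just one choice, so u = 4.
p has just one choice, so p = 9. So r can't be 9.
r must be 7 (only option left). Strike 7 from s.
That leaves s = 5.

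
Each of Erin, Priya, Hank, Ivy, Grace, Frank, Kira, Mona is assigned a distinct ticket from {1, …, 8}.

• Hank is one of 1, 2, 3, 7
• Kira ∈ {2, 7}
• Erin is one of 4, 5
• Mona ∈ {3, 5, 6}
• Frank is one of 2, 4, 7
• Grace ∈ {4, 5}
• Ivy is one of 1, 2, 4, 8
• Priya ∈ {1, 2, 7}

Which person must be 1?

Priya

The 8 variables draw from only 8 values {1, 2, 3, 4, 5, 6, 7, 8}, so each is used; only Mona can be 6, hence Mona = 6.
The 7 still-open variables draw from only 7 values {1, 2, 3, 4, 5, 7, 8}, so each is used; only Hank can be 3, hence Hank = 3.
Among the 6 still-open variables, 8 fits only Ivy (and all 6 values in {1, 2, 4, 5, 7, 8} must be used), so Ivy = 8.
Among the 5 still-open variables, 1 fits only Priya (and all 5 values in {1, 2, 4, 5, 7} must be used), so Priya = 1.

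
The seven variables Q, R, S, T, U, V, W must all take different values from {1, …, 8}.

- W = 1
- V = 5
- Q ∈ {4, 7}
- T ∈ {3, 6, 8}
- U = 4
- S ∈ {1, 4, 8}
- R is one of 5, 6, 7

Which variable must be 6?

R

U must be 4 (only option left). Strike 4 from Q, S.
That leaves V = 5. So R can't be 5.
W must be 1 (only option left). Remove 1 from S.
Q must be 7 (only option left). So R can't be 7.
So 6 goes to R.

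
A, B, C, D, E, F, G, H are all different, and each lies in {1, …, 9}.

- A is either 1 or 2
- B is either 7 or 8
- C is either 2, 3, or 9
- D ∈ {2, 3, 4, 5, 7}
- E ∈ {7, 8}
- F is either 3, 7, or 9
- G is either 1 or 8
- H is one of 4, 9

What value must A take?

Among the 8 variables, 5 fits only D (and all 8 values in {1, 2, 3, 4, 5, 7, 8, 9} must be used), so D = 5.
Among the 7 still-open variables, 4 fits only H (and all 7 values in {1, 2, 3, 4, 7, 8, 9} must be used), so H = 4.
The 2 variables B and E are confined to {7, 8}, which locks those values in; drop them from F, G.
G must be 1 (only option left). Remove 1 from A.
So A = 2.

2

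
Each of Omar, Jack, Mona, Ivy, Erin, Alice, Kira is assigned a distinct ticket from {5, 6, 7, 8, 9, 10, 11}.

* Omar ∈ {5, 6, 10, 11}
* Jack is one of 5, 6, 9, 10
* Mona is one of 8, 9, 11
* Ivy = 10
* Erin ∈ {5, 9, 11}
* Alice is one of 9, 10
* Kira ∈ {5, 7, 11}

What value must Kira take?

7

Ivy's domain is down to {10}, so Ivy = 10. Remove 10 from Omar, Jack, Alice.
That leaves Alice = 9. Remove 9 from Jack, Mona, Erin.
Among the 5 still-open variables, 7 fits only Kira (and all 5 values in {5, 6, 7, 8, 11} must be used), so Kira = 7.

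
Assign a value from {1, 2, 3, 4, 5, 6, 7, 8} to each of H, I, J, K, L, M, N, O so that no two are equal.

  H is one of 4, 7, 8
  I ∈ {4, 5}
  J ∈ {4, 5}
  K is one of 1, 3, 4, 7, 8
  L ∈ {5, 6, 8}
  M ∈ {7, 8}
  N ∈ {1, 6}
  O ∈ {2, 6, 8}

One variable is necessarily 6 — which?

L

The 8 variables draw from only 8 values {1, 2, 3, 4, 5, 6, 7, 8}, so each is used; only O can be 2, hence O = 2.
The 7 still-open variables draw from only 7 values {1, 3, 4, 5, 6, 7, 8}, so each is used; only K can be 3, hence K = 3.
The 6 still-open variables together cover exactly {1, 4, 5, 6, 7, 8} — 6 values for 6 variables — and 1 appears only in N's list, so N = 1.
The 5 still-open variables together cover exactly {4, 5, 6, 7, 8} — 5 values for 5 variables — and 6 appears only in L's list, so L = 6.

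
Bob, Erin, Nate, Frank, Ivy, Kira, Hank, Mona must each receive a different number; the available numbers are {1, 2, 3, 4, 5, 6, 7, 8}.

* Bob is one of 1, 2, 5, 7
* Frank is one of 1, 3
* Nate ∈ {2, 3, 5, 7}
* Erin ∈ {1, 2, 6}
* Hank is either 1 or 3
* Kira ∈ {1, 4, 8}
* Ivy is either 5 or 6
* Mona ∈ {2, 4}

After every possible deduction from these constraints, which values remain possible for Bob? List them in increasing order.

2, 5, 7

Among the 8 variables, 8 fits only Kira (and all 8 values in {1, 2, 3, 4, 5, 6, 7, 8} must be used), so Kira = 8.
The 7 still-open variables draw from only 7 values {1, 2, 3, 4, 5, 6, 7}, so each is used; only Mona can be 4, hence Mona = 4.
Frank and Hank share exactly the 2 values {1, 3}; by pigeonhole those values go to them, so strike 1, 3 from Bob, Erin, Nate.
No further eliminations apply; Bob can still be any of 2, 5, 7.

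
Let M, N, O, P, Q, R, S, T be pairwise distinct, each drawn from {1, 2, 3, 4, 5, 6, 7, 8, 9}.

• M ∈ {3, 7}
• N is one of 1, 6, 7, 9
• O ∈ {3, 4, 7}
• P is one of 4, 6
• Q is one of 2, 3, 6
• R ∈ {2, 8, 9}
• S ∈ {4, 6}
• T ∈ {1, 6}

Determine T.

The 8 variables draw from only 8 values {1, 2, 3, 4, 6, 7, 8, 9}, so each is used; only R can be 8, hence R = 8.
The 7 still-open variables together cover exactly {1, 2, 3, 4, 6, 7, 9} — 7 values for 7 variables — and 2 appears only in Q's list, so Q = 2.
The 6 still-open variables together cover exactly {1, 3, 4, 6, 7, 9} — 6 values for 6 variables — and 9 appears only in N's list, so N = 9.
The 5 still-open variables together cover exactly {1, 3, 4, 6, 7} — 5 values for 5 variables — and 1 appears only in T's list, so T = 1.

1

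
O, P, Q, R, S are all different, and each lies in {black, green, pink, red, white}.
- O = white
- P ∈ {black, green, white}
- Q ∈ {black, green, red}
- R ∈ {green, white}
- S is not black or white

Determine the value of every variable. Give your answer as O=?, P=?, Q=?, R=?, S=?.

O=white, P=black, Q=red, R=green, S=pink

O's domain is down to {white}, so O = white. So P, R can't be white.
R has just one choice, so R = green. Remove green from P, Q, S.
P's domain is down to {black}, so P = black. So Q can't be black.
Q has just one choice, so Q = red. Strike red from S.
S's domain is down to {pink}, so S = pink.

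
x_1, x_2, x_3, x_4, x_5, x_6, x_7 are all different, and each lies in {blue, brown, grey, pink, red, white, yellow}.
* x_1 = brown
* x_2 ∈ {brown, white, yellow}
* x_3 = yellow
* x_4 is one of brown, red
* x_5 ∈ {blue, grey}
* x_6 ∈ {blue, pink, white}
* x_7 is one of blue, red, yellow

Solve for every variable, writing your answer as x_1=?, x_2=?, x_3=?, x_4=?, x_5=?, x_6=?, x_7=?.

x_1's domain is down to {brown}, so x_1 = brown. Eliminate brown elsewhere: x_2, x_4.
x_3 must be yellow (only option left). Remove yellow from x_2, x_7.
x_4's domain is down to {red}, so x_4 = red. So x_7 can't be red.
x_7 must be blue (only option left). Strike blue from x_5, x_6.
x_2 has just one choice, so x_2 = white. Strike white from x_6.
x_5 must be grey (only option left).
x_6 has just one choice, so x_6 = pink.

x_1=brown, x_2=white, x_3=yellow, x_4=red, x_5=grey, x_6=pink, x_7=blue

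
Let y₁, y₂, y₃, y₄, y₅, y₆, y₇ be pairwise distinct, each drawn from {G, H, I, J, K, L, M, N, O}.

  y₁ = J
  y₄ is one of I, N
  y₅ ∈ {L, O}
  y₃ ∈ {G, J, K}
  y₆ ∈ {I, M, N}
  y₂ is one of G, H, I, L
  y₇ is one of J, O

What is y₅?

y₁ must be J (only option left). Strike J from y₃, y₇.
y₇ must be O (only option left). Strike O from y₅.
So y₅ = L.

L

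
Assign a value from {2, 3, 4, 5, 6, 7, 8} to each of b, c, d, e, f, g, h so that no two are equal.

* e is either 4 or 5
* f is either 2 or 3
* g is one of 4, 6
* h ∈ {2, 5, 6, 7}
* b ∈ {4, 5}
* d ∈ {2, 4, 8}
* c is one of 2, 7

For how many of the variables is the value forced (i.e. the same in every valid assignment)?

3

The 7 variables together cover exactly {2, 3, 4, 5, 6, 7, 8} — 7 values for 7 variables — and 3 appears only in f's list, so f = 3.
The 6 still-open variables draw from only 6 values {2, 4, 5, 6, 7, 8}, so each is used; only d can be 8, hence d = 8.
The 2 variables b and e are confined to {4, 5}, which locks those values in; drop them from g, h.
g's domain is down to {6}, so g = 6. Eliminate 6 elsewhere: h.
Determined: d=8, f=3, g=6. The other variables each still have more than one consistent value. That makes 3.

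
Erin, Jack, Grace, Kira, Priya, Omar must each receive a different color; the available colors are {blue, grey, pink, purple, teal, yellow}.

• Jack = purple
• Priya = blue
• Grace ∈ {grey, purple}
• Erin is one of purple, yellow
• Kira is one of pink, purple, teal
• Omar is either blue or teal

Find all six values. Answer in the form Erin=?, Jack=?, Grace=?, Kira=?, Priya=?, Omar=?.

Jack has just one choice, so Jack = purple. Remove purple from Erin, Grace, Kira.
Grace's domain is down to {grey}, so Grace = grey.
That leaves Priya = blue. So Omar can't be blue.
Omar must be teal (only option left). Strike teal from Kira.
Erin's domain is down to {yellow}, so Erin = yellow.
That leaves Kira = pink.

Erin=yellow, Jack=purple, Grace=grey, Kira=pink, Priya=blue, Omar=teal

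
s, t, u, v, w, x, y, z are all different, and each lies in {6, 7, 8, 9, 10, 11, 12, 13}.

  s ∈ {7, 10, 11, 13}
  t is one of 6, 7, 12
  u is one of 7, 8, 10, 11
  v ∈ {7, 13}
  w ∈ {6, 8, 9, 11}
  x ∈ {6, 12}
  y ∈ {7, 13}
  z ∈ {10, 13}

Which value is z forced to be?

The 8 variables draw from only 8 values {6, 7, 8, 9, 10, 11, 12, 13}, so each is used; only w can be 9, hence w = 9.
The 7 still-open variables together cover exactly {6, 7, 8, 10, 11, 12, 13} — 7 values for 7 variables — and 8 appears only in u's list, so u = 8.
Among the 6 still-open variables, 11 fits only s (and all 6 values in {6, 7, 10, 11, 12, 13} must be used), so s = 11.
The 5 still-open variables draw from only 5 values {6, 7, 10, 12, 13}, so each is used; only z can be 10, hence z = 10.

10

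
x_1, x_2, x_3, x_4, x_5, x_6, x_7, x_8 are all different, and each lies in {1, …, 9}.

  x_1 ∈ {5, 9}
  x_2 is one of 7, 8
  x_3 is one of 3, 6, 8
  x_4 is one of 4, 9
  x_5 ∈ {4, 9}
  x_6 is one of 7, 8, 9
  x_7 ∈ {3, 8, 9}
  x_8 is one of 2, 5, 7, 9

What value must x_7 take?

The 8 variables draw from only 8 values {2, 3, 4, 5, 6, 7, 8, 9}, so each is used; only x_8 can be 2, hence x_8 = 2.
The 7 still-open variables draw from only 7 values {3, 4, 5, 6, 7, 8, 9}, so each is used; only x_1 can be 5, hence x_1 = 5.
The 6 still-open variables draw from only 6 values {3, 4, 6, 7, 8, 9}, so each is used; only x_3 can be 6, hence x_3 = 6.
The 5 still-open variables together cover exactly {3, 4, 7, 8, 9} — 5 values for 5 variables — and 3 appears only in x_7's list, so x_7 = 3.

3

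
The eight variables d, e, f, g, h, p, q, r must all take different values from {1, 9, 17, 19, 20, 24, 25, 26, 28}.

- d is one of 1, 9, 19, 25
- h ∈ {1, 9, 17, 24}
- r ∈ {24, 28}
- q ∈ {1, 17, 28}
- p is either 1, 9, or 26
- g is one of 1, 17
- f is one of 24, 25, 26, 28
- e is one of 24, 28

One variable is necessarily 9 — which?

The 8 variables together cover exactly {1, 9, 17, 19, 24, 25, 26, 28} — 8 values for 8 variables — and 19 appears only in d's list, so d = 19.
The 7 still-open variables together cover exactly {1, 9, 17, 24, 25, 26, 28} — 7 values for 7 variables — and 25 appears only in f's list, so f = 25.
The 6 still-open variables together cover exactly {1, 9, 17, 24, 26, 28} — 6 values for 6 variables — and 26 appears only in p's list, so p = 26.
The 5 still-open variables draw from only 5 values {1, 9, 17, 24, 28}, so each is used; only h can be 9, hence h = 9.

h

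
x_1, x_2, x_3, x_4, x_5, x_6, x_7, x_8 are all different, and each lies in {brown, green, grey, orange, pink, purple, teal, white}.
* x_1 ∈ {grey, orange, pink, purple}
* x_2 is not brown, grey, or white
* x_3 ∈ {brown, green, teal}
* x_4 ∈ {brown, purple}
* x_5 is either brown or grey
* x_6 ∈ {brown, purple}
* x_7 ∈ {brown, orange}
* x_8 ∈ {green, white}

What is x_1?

The 8 variables together cover exactly {brown, green, grey, orange, pink, purple, teal, white} — 8 values for 8 variables — and white appears only in x_8's list, so x_8 = white.
x_4 and x_6 between them cover only {brown, purple} — a naked pair. Remove those values from x_1, x_2, x_3, x_5, x_7.
x_5's domain is down to {grey}, so x_5 = grey. Strike grey from x_1.
x_7 has just one choice, so x_7 = orange. Strike orange from x_1, x_2.
So x_1 = pink.

pink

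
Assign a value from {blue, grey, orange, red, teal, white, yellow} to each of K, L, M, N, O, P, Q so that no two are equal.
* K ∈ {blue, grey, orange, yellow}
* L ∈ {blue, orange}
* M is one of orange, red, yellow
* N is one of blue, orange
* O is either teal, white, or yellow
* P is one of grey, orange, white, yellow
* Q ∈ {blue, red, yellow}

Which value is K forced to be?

grey

Among the 7 variables, teal fits only O (and all 7 values in {blue, grey, orange, red, teal, white, yellow} must be used), so O = teal.
The 6 still-open variables together cover exactly {blue, grey, orange, red, white, yellow} — 6 values for 6 variables — and white appears only in P's list, so P = white.
The 5 still-open variables draw from only 5 values {blue, grey, orange, red, yellow}, so each is used; only K can be grey, hence K = grey.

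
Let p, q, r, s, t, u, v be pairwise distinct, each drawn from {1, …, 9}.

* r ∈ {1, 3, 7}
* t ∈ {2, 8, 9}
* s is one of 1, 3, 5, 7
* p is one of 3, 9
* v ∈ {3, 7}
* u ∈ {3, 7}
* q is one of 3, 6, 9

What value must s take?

5

u and v share exactly the 2 values {3, 7}; by pigeonhole those values go to them, so strike 3, 7 from p, q, r, s.
That leaves p = 9. Eliminate 9 elsewhere: q, t.
q's domain is down to {6}, so q = 6.
r has just one choice, so r = 1. Eliminate 1 elsewhere: s.
So s = 5.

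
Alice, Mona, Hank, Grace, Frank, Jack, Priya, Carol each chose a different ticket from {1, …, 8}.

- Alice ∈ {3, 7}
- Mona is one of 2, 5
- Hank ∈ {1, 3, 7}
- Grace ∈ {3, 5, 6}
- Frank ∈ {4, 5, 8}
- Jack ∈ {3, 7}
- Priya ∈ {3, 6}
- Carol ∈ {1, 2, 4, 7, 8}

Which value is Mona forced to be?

The 2 variables Alice and Jack are confined to {3, 7}, which locks those values in; drop them from Hank, Grace, Priya, Carol.
Hank must be 1 (only option left). Remove 1 from Carol.
Priya has just one choice, so Priya = 6. Strike 6 from Grace.
That leaves Grace = 5. Remove 5 from Mona, Frank.
So Mona = 2.

2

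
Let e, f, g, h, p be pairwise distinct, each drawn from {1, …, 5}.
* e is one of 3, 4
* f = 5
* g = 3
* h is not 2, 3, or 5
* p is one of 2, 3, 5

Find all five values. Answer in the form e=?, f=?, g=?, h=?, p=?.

f has just one choice, so f = 5. Eliminate 5 elsewhere: p.
g must be 3 (only option left). So e, p can't be 3.
p's domain is down to {2}, so p = 2.
e's domain is down to {4}, so e = 4. Strike 4 from h.
h must be 1 (only option left).

e=4, f=5, g=3, h=1, p=2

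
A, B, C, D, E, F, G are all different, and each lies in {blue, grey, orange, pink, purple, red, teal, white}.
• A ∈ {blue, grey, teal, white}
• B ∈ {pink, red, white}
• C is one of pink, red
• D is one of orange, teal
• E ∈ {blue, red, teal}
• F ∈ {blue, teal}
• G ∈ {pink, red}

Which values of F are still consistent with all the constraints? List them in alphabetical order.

blue, teal

The 7 variables together cover exactly {blue, grey, orange, pink, red, teal, white} — 7 values for 7 variables — and grey appears only in A's list, so A = grey.
The 6 still-open variables together cover exactly {blue, orange, pink, red, teal, white} — 6 values for 6 variables — and orange appears only in D's list, so D = orange.
The 5 still-open variables together cover exactly {blue, pink, red, teal, white} — 5 values for 5 variables — and white appears only in B's list, so B = white.
C and G share exactly the 2 values {pink, red}; by pigeonhole those values go to them, so strike pink, red from E.
No further eliminations apply; F can still be any of blue, teal.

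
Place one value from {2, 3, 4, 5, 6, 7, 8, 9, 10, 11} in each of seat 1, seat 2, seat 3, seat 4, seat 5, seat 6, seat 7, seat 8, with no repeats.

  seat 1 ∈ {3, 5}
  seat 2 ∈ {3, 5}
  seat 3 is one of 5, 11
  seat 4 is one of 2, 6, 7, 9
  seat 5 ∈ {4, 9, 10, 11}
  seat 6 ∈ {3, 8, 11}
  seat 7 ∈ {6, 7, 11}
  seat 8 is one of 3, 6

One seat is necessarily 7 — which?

seat 7

seat 1 and seat 2 between them cover only {3, 5} — a naked pair. Remove those values from seat 3, seat 6, seat 8.
seat 3 has just one choice, so seat 3 = 11. Eliminate 11 elsewhere: seat 5, seat 6, seat 7.
seat 6's domain is down to {8}, so seat 6 = 8.
seat 8 must be 6 (only option left). Eliminate 6 elsewhere: seat 4, seat 7.
So 7 goes to seat 7.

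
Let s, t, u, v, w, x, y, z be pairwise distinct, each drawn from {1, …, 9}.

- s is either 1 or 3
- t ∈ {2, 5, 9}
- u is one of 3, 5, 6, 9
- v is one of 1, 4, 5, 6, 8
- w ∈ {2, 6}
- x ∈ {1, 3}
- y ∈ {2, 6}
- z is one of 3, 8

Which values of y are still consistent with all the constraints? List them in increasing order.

The 8 variables together cover exactly {1, 2, 3, 4, 5, 6, 8, 9} — 8 values for 8 variables — and 4 appears only in v's list, so v = 4.
Among the 7 still-open variables, 8 fits only z (and all 7 values in {1, 2, 3, 5, 6, 8, 9} must be used), so z = 8.
s and x between them cover only {1, 3} — a naked pair. Remove those values from u.
w and y between them cover only {2, 6} — a naked pair. Remove those values from t, u.
No further eliminations apply; y can still be any of 2, 6.

2, 6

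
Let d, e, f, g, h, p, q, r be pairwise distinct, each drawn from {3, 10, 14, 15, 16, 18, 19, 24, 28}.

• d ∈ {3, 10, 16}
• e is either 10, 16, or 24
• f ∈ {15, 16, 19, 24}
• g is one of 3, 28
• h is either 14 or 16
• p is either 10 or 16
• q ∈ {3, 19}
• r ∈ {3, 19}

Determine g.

28

Among the 8 variables, 14 fits only h (and all 8 values in {3, 10, 14, 15, 16, 19, 24, 28} must be used), so h = 14.
Among the 7 still-open variables, 15 fits only f (and all 7 values in {3, 10, 15, 16, 19, 24, 28} must be used), so f = 15.
The 6 still-open variables together cover exactly {3, 10, 16, 19, 24, 28} — 6 values for 6 variables — and 24 appears only in e's list, so e = 24.
The 5 still-open variables together cover exactly {3, 10, 16, 19, 28} — 5 values for 5 variables — and 28 appears only in g's list, so g = 28.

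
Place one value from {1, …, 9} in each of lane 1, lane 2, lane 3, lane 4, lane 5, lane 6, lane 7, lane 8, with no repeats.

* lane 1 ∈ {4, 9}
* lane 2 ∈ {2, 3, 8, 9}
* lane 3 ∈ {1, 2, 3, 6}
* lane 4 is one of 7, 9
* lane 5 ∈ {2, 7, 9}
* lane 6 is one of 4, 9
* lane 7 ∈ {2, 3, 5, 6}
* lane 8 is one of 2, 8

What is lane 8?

The 2 variables lane 1 and lane 6 are confined to {4, 9}, which locks those values in; drop them from lane 2, lane 4, lane 5.
lane 4 must be 7 (only option left). So lane 5 can't be 7.
lane 5 must be 2 (only option left). Remove 2 from lane 2, lane 3, lane 7, lane 8.
So lane 8 = 8.

8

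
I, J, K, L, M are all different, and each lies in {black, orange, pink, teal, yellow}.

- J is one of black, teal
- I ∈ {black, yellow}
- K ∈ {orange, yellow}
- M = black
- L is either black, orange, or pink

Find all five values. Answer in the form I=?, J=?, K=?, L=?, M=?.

M must be black (only option left). Eliminate black elsewhere: I, J, L.
That leaves I = yellow. Remove yellow from K.
J's domain is down to {teal}, so J = teal.
That leaves K = orange. Strike orange from L.
L has just one choice, so L = pink.

I=yellow, J=teal, K=orange, L=pink, M=black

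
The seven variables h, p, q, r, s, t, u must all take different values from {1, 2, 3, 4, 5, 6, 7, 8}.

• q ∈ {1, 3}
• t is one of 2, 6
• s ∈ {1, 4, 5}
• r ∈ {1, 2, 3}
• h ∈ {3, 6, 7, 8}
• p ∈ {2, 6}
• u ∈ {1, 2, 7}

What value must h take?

8

p and t between them cover only {2, 6} — a naked pair. Remove those values from h, r, u.
The 2 variables q and r are confined to {1, 3}, which locks those values in; drop them from h, s, u.
u's domain is down to {7}, so u = 7. So h can't be 7.
So h = 8.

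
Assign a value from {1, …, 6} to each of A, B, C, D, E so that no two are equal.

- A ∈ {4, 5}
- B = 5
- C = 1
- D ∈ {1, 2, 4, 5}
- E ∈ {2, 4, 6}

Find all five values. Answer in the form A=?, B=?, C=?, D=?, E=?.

A=4, B=5, C=1, D=2, E=6

B's domain is down to {5}, so B = 5. Remove 5 from A, D.
C has just one choice, so C = 1. Remove 1 from D.
That leaves A = 4. Remove 4 from D, E.
D's domain is down to {2}, so D = 2. So E can't be 2.
That leaves E = 6.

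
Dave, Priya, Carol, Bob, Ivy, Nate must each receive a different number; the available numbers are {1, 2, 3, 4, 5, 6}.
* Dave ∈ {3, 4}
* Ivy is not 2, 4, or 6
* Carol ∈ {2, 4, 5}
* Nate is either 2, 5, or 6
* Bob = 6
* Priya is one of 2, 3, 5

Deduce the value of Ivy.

Bob's domain is down to {6}, so Bob = 6. Strike 6 from Nate.
The 5 still-open variables together cover exactly {1, 2, 3, 4, 5} — 5 values for 5 variables — and 1 appears only in Ivy's list, so Ivy = 1.

1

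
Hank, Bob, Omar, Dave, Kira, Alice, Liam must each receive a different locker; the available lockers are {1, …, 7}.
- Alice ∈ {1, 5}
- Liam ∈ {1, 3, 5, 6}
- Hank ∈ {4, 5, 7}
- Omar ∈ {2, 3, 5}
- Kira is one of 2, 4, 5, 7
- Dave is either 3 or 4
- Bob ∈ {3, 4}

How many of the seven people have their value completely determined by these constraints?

The 7 variables together cover exactly {1, 2, 3, 4, 5, 6, 7} — 7 values for 7 variables — and 6 appears only in Liam's list, so Liam = 6.
The 6 still-open variables together cover exactly {1, 2, 3, 4, 5, 7} — 6 values for 6 variables — and 1 appears only in Alice's list, so Alice = 1.
Bob and Dave share exactly the 2 values {3, 4}; by pigeonhole those values go to them, so strike 3, 4 from Hank, Omar, Kira.
Determined: Alice=1, Liam=6. The other people each still have more than one consistent value. That makes 2.

2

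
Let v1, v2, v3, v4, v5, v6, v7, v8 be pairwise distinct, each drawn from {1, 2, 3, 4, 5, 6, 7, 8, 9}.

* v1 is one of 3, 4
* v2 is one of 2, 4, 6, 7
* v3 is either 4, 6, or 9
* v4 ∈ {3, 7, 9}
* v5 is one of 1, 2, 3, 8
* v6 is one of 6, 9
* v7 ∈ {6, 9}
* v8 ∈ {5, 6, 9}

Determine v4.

The 2 variables v6 and v7 are confined to {6, 9}, which locks those values in; drop them from v2, v3, v4, v8.
v3 has just one choice, so v3 = 4. Strike 4 from v1, v2.
v8's domain is down to {5}, so v8 = 5.
That leaves v1 = 3. So v4, v5 can't be 3.
So v4 = 7.

7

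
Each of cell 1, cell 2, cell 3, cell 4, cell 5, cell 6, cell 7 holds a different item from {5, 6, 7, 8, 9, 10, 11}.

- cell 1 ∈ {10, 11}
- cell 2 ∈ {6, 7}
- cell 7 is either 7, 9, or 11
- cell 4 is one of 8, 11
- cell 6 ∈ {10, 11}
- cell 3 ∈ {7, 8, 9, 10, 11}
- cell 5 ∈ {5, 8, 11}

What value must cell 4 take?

Among the 7 variables, 5 fits only cell 5 (and all 7 values in {5, 6, 7, 8, 9, 10, 11} must be used), so cell 5 = 5.
Among the 6 still-open variables, 6 fits only cell 2 (and all 6 values in {6, 7, 8, 9, 10, 11} must be used), so cell 2 = 6.
cell 1 and cell 6 share exactly the 2 values {10, 11}; by pigeonhole those values go to them, so strike 10, 11 from cell 3, cell 4, cell 7.
So cell 4 = 8.

8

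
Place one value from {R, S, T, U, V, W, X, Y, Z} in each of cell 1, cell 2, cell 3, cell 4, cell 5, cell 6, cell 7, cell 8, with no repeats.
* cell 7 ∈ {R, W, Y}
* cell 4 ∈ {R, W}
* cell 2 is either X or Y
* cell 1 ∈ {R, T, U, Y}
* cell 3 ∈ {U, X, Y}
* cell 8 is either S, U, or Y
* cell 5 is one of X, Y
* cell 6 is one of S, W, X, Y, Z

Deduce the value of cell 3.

Among the 8 variables, T fits only cell 1 (and all 8 values in {R, S, T, U, W, X, Y, Z} must be used), so cell 1 = T.
Among the 7 still-open variables, Z fits only cell 6 (and all 7 values in {R, S, U, W, X, Y, Z} must be used), so cell 6 = Z.
The 6 still-open variables together cover exactly {R, S, U, W, X, Y} — 6 values for 6 variables — and S appears only in cell 8's list, so cell 8 = S.
The 5 still-open variables draw from only 5 values {R, U, W, X, Y}, so each is used; only cell 3 can be U, hence cell 3 = U.

U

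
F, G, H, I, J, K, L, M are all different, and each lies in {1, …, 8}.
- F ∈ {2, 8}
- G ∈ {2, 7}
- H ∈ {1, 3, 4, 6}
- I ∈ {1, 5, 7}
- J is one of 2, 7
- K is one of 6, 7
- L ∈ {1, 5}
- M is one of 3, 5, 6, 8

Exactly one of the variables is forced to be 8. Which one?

The 8 variables together cover exactly {1, 2, 3, 4, 5, 6, 7, 8} — 8 values for 8 variables — and 4 appears only in H's list, so H = 4.
The 7 still-open variables draw from only 7 values {1, 2, 3, 5, 6, 7, 8}, so each is used; only M can be 3, hence M = 3.
Among the 6 still-open variables, 6 fits only K (and all 6 values in {1, 2, 5, 6, 7, 8} must be used), so K = 6.
Among the 5 still-open variables, 8 fits only F (and all 5 values in {1, 2, 5, 7, 8} must be used), so F = 8.

F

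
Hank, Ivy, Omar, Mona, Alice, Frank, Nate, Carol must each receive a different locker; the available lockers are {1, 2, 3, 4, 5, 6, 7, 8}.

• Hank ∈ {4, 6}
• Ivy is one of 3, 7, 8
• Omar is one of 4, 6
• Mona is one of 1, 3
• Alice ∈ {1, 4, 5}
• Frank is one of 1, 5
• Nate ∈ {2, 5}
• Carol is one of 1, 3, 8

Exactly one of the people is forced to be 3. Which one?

The 8 variables together cover exactly {1, 2, 3, 4, 5, 6, 7, 8} — 8 values for 8 variables — and 2 appears only in Nate's list, so Nate = 2.
The 7 still-open variables draw from only 7 values {1, 3, 4, 5, 6, 7, 8}, so each is used; only Ivy can be 7, hence Ivy = 7.
The 6 still-open variables together cover exactly {1, 3, 4, 5, 6, 8} — 6 values for 6 variables — and 8 appears only in Carol's list, so Carol = 8.
The 5 still-open variables draw from only 5 values {1, 3, 4, 5, 6}, so each is used; only Mona can be 3, hence Mona = 3.

Mona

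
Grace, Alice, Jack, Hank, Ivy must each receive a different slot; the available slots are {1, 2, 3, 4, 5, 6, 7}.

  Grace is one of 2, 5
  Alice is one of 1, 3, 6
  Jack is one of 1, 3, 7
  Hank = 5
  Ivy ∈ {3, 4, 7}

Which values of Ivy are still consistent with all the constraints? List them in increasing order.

3, 4, 7

Hank's domain is down to {5}, so Hank = 5. Remove 5 from Grace.
Grace's domain is down to {2}, so Grace = 2.
No further eliminations apply; Ivy can still be any of 3, 4, 7.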